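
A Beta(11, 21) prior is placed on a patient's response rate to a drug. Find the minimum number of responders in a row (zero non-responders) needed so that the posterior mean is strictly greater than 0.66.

k = 30

After k responders and 0 non-responders the posterior is Beta(11+k, 21), with mean (11+k)/(11+21+k).
Set (11+k)/(32+k) > 0.66 and solve: k > (0.66·32 − 11)/(1 − 0.66) = 29.765.
The smallest integer exceeding 29.765 is 30.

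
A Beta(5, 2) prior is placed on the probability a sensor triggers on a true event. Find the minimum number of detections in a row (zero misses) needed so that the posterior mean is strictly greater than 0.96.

k = 44

After k detections and 0 misses the posterior is Beta(5+k, 2), with mean (5+k)/(5+2+k).
Set (5+k)/(7+k) > 0.96 and solve: k > (0.96·7 − 5)/(1 − 0.96) = 43.000.
The smallest integer exceeding 43.000 is 44.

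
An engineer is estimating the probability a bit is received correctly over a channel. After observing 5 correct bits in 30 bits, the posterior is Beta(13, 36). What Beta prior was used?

Beta(8, 11)

Under Beta–binomial conjugacy the posterior parameters are (a+s, b+f).
So a = 13 − 5 = 8 and b = 36 − 25 = 11.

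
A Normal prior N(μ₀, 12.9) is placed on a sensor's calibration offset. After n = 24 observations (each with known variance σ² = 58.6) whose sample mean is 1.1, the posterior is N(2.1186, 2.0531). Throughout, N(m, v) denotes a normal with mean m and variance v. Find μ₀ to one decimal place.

μ₀ = 7.5

The posterior mean is a precision-weighted average: μ_n = (τ₀μ₀ + τ_data·x̄)/(τ₀+τ_data), with τ₀=1/σ₀² and τ_data=n/σ².
Here τ₀ = 1/12.9 = 0.077519 and τ_data = 24/58.6 = 0.409556, so τ_n = 0.487075.
Rearranging for μ₀: μ₀ = (μ_n·τ_n − τ_data·x̄)/τ₀ = (2.1186·0.487075 − 0.409556·1.1) / 0.077519 = 0.581405/0.077519 ≈ 7.5.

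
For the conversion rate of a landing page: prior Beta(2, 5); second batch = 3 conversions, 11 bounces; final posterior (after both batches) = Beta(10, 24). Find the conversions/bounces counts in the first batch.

Sequential conjugate updates are equivalent to a single update on the pooled data, so total successes = posterior α − prior α and total failures = posterior β − prior β.
Total across both batches: 10−2=8 conversions, 24−5=19 bounces.
Subtract the second batch: 8−3=5 conversions and 19−11=8 bounces.

5 conversions and 8 bounces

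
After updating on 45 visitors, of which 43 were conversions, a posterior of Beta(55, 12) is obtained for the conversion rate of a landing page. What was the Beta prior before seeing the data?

Beta(12, 10)

A Beta(α, β) prior with s successes and f failures in binomial data gives a Beta(α+s, β+f) posterior.
So α = 55 − 43 = 12 and β = 12 − 2 = 10.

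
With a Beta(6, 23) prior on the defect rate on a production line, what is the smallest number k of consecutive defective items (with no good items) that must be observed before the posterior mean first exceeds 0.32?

k = 5

After k defective items and 0 good items the posterior is Beta(6+k, 23), with mean (6+k)/(6+23+k).
Set (6+k)/(29+k) > 0.32 and solve: k > (0.32·29 − 6)/(1 − 0.32) = 4.824.
The smallest integer exceeding 4.824 is 5.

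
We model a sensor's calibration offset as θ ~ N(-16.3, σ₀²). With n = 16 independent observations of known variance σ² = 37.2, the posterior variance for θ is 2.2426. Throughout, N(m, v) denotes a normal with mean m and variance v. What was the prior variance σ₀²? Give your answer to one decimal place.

Posterior precision equals prior precision plus data precision: 1/σ_n² = 1/σ₀² + n/σ².
So 1/σ₀² = 1/2.2426 − 16/37.2 = 0.445911 − 0.430108 = 0.015803.
Hence σ₀² = 1/0.015803 ≈ 63.3.

σ₀² = 63.3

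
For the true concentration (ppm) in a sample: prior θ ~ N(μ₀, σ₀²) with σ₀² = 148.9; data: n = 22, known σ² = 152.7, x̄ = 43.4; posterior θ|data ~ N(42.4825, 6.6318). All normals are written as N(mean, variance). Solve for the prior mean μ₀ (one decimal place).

The posterior mean is a precision-weighted average: μ_n = (τ₀μ₀ + τ_data·x̄)/(τ₀+τ_data), with τ₀=1/σ₀² and τ_data=n/σ².
Here τ₀ = 1/148.9 = 0.006716 and τ_data = 22/152.7 = 0.144073, so τ_n = 0.150789.
Rearranging for μ₀: μ₀ = (μ_n·τ_n − τ_data·x̄)/τ₀ = (42.4825·0.150789 − 0.144073·43.4) / 0.006716 = 0.153125/0.006716 ≈ 22.8.

μ₀ = 22.8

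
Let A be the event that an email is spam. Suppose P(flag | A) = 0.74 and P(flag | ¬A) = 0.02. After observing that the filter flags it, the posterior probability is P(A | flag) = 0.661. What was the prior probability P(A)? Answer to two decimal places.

In odds form, posterior odds = prior odds × likelihood ratio, so prior odds = posterior odds ÷ LR.
Posterior odds = 0.661/(1−0.661) = 1.9499. LR = 0.74/0.02 = 37.0000.
Prior odds = 1.9499/37.0000 = 0.0527, so P(A) = 0.0527/(1+0.0527) ≈ 0.05.

P(A) = 0.05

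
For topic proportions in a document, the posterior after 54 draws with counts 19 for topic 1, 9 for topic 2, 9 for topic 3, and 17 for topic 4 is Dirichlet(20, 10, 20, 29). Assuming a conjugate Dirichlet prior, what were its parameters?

For a Dirichlet(α) prior with multinomial counts c, the posterior is Dirichlet(α + c) componentwise.
Subtract each count from the matching posterior parameter: 20−19=1, 10−9=1, 20−9=11, 29−17=12.

Dirichlet(1, 1, 11, 12)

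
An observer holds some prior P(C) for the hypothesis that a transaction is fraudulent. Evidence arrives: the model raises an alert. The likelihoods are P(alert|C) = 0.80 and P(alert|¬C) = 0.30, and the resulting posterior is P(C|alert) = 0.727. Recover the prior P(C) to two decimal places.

In odds form, posterior odds = prior odds × likelihood ratio, so prior odds = posterior odds ÷ LR.
Posterior odds = 0.727/(1−0.727) = 2.6630. LR = 0.80/0.30 = 2.6667.
Prior odds = 2.6630/2.6667 = 0.9986, so P(C) = 0.9986/(1+0.9986) ≈ 0.50.

P(C) = 0.50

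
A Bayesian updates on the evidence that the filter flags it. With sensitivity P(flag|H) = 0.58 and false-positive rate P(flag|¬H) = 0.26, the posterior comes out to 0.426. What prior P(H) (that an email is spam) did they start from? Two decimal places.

Bayes' rule in odds form gives O(H|E) = O(H)·[P(E|H)/P(E|¬H)], hence O(H) = O(H|E)/LR.
Posterior odds = 0.426/(1−0.426) = 0.7422. LR = 0.58/0.26 = 2.2308.
Prior odds = 0.7422/2.2308 = 0.3327, so P(H) = 0.3327/(1+0.3327) ≈ 0.25.

P(H) = 0.25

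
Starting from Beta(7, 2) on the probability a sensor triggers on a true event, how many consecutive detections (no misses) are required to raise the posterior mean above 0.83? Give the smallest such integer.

After k detections and 0 misses the posterior is Beta(7+k, 2), with mean (7+k)/(7+2+k).
Set (7+k)/(9+k) > 0.83 and solve: k > (0.83·9 − 7)/(1 − 0.83) = 2.765.
The smallest integer exceeding 2.765 is 3.

k = 3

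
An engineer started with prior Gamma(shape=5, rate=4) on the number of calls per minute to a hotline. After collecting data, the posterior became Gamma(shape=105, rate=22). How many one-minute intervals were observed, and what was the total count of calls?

A Gamma(α, β) prior (rate parametrization) on a Poisson rate with n observations summing to S gives posterior Gamma(α+S, β+n).
Matching: Σxᵢ = 105 − 5 = 100 and n = 22 − 4 = 18.

n = 18 one-minute intervals with total 100 calls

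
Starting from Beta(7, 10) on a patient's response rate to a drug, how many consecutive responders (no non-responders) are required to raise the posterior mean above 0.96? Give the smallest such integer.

After k responders and 0 non-responders the posterior is Beta(7+k, 10), with mean (7+k)/(7+10+k).
Set (7+k)/(17+k) > 0.96 and solve: k > (0.96·17 − 7)/(1 − 0.96) = 233.000.
The smallest integer exceeding 233.000 is 234, and checking k=234: (241)/(251) = 0.9602 > 0.96.

k = 234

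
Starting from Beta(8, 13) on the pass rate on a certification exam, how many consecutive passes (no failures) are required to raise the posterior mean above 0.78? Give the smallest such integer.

After k passes and 0 failures the posterior is Beta(8+k, 13), with mean (8+k)/(8+13+k).
Set (8+k)/(21+k) > 0.78 and solve: k > (0.78·21 − 8)/(1 − 0.78) = 38.091.
The smallest integer exceeding 38.091 is 39, and checking k=39: (47)/(60) = 0.7833 > 0.78.

k = 39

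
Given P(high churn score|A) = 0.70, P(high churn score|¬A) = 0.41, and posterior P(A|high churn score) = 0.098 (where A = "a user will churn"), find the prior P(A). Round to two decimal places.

P(A) = 0.06

In odds form, posterior odds = prior odds × likelihood ratio, so prior odds = posterior odds ÷ LR.
Posterior odds = 0.098/(1−0.098) = 0.1086. LR = 0.70/0.41 = 1.7073.
Prior odds = 0.1086/1.7073 = 0.0636, so P(A) = 0.0636/(1+0.0636) ≈ 0.06.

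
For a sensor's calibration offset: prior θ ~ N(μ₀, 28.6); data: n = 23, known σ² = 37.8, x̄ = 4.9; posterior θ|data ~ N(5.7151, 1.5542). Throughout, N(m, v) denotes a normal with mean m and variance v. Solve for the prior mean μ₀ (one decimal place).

μ₀ = 19.9

With known observation variance, the Normal–Normal posterior has precision τ_n = τ₀ + n/σ² and mean μ_n = (τ₀μ₀ + (n/σ²)x̄)/τ_n.
Here τ₀ = 1/28.6 = 0.034965 and τ_data = 23/37.8 = 0.608466, so τ_n = 0.643431.
Rearranging for μ₀: μ₀ = (μ_n·τ_n − τ_data·x̄)/τ₀ = (5.7151·0.643431 − 0.608466·4.9) / 0.034965 = 0.695789/0.034965 ≈ 19.9.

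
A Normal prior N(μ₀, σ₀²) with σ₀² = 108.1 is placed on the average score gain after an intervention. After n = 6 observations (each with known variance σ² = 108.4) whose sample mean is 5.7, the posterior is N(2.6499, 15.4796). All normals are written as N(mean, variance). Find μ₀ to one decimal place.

μ₀ = -15.6

With known observation variance, the Normal–Normal posterior has precision τ_n = τ₀ + n/σ² and mean μ_n = (τ₀μ₀ + (n/σ²)x̄)/τ_n.
Here τ₀ = 1/108.1 = 0.009251 and τ_data = 6/108.4 = 0.055351, so τ_n = 0.064602.
Rearranging for μ₀: μ₀ = (μ_n·τ_n − τ_data·x̄)/τ₀ = (2.6499·0.064602 − 0.055351·5.7) / 0.009251 = -0.144312/0.009251 ≈ -15.6.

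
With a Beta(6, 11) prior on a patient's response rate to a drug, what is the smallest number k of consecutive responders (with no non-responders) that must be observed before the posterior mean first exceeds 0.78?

k = 34

After k responders and 0 non-responders the posterior is Beta(6+k, 11), with mean (6+k)/(6+11+k).
Set (6+k)/(17+k) > 0.78 and solve: k > (0.78·17 − 6)/(1 − 0.78) = 33.000.
The smallest integer exceeding 33.000 is 34.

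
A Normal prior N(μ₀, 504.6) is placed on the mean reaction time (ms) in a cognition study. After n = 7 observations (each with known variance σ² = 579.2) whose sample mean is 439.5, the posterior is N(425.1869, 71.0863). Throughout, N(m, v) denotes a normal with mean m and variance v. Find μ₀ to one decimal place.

μ₀ = 337.9

With known observation variance, the Normal–Normal posterior has precision τ_n = τ₀ + n/σ² and mean μ_n = (τ₀μ₀ + (n/σ²)x̄)/τ_n.
Here τ₀ = 1/504.6 = 0.001982 and τ_data = 7/579.2 = 0.012086, so τ_n = 0.014068.
Rearranging for μ₀: μ₀ = (μ_n·τ_n − τ_data·x̄)/τ₀ = (425.1869·0.014068 − 0.012086·439.5) / 0.001982 = 0.669732/0.001982 ≈ 337.9.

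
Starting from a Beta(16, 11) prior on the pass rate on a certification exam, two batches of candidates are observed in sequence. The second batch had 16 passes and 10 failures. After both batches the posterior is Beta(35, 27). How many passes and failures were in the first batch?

3 passes and 6 failures

Because Beta–binomial updating is additive in the counts, the combined data contributed (α_post−α_prior, β_post−β_prior) successes and failures.
Total across both batches: 35−16=19 passes, 27−11=16 failures.
Subtract the second batch: 19−16=3 passes and 16−10=6 failures.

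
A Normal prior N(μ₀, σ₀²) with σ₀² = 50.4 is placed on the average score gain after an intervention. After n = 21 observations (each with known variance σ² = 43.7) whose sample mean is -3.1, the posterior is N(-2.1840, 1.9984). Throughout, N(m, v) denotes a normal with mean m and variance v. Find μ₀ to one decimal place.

μ₀ = 20.0

The posterior mean is a precision-weighted average: μ_n = (τ₀μ₀ + τ_data·x̄)/(τ₀+τ_data), with τ₀=1/σ₀² and τ_data=n/σ².
Here τ₀ = 1/50.4 = 0.019841 and τ_data = 21/43.7 = 0.480549, so τ_n = 0.500390.
Rearranging for μ₀: μ₀ = (μ_n·τ_n − τ_data·x̄)/τ₀ = (-2.1840·0.500390 − 0.480549·-3.1) / 0.019841 = 0.396850/0.019841 ≈ 20.0.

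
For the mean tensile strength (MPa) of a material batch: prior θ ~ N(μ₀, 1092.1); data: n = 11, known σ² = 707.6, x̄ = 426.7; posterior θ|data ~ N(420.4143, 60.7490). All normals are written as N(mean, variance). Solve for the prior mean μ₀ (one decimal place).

The posterior mean is a precision-weighted average: μ_n = (τ₀μ₀ + τ_data·x̄)/(τ₀+τ_data), with τ₀=1/σ₀² and τ_data=n/σ².
Here τ₀ = 1/1092.1 = 0.000916 and τ_data = 11/707.6 = 0.015546, so τ_n = 0.016462.
Rearranging for μ₀: μ₀ = (μ_n·τ_n − τ_data·x̄)/τ₀ = (420.4143·0.016462 − 0.015546·426.7) / 0.000916 = 0.287382/0.000916 ≈ 313.7.

μ₀ = 313.7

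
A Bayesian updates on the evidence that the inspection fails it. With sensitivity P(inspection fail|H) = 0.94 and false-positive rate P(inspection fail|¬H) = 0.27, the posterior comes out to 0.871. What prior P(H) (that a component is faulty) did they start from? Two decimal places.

P(H) = 0.66

Bayes' rule in odds form gives O(H|E) = O(H)·[P(E|H)/P(E|¬H)], hence O(H) = O(H|E)/LR.
Posterior odds = 0.871/(1−0.871) = 6.7519. LR = 0.94/0.27 = 3.4815.
Prior odds = 6.7519/3.4815 = 1.9394, so P(H) = 1.9394/(1+1.9394) ≈ 0.66.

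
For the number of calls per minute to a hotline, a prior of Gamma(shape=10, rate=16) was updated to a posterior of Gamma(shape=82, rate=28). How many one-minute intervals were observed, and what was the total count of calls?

Gamma–Poisson conjugacy: posterior shape = α + Σxᵢ, posterior rate = β + n.
Matching: Σxᵢ = 82 − 10 = 72 and n = 28 − 16 = 12.

n = 12 one-minute intervals with total 72 calls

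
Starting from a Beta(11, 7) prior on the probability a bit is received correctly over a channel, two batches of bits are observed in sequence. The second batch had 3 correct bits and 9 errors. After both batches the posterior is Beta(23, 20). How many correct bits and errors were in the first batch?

9 correct bits and 4 errors

Sequential conjugate updates are equivalent to a single update on the pooled data, so total successes = posterior α − prior α and total failures = posterior β − prior β.
Total across both batches: 23−11=12 correct bits, 20−7=13 errors.
Subtract the second batch: 12−3=9 correct bits and 13−9=4 errors.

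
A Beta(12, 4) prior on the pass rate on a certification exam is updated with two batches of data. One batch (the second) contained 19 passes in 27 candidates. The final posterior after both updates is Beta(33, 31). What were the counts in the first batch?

2 passes and 19 failures

Sequential conjugate updates are equivalent to a single update on the pooled data, so total successes = posterior α − prior α and total failures = posterior β − prior β.
Total across both batches: 33−12=21 passes, 31−4=27 failures.
Subtract the second batch: 21−19=2 passes and 27−8=19 failures.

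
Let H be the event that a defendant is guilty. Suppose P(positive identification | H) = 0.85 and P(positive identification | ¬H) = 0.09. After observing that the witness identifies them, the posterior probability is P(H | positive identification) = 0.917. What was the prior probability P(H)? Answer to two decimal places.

Bayes' rule in odds form gives O(H|E) = O(H)·[P(E|H)/P(E|¬H)], hence O(H) = O(H|E)/LR.
Posterior odds = 0.917/(1−0.917) = 11.0482. LR = 0.85/0.09 = 9.4444.
Prior odds = 11.0482/9.4444 = 1.1698, so P(H) = 1.1698/(1+1.1698) ≈ 0.54.

P(H) = 0.54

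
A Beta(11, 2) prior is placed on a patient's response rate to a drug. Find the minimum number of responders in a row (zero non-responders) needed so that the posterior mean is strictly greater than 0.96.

k = 38

After k responders and 0 non-responders the posterior is Beta(11+k, 2), with mean (11+k)/(11+2+k).
Set (11+k)/(13+k) > 0.96 and solve: k > (0.96·13 − 11)/(1 − 0.96) = 37.000.
The smallest integer exceeding 37.000 is 38.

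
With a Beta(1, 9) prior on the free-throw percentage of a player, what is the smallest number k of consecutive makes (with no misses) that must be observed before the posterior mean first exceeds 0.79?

k = 33

After k makes and 0 misses the posterior is Beta(1+k, 9), with mean (1+k)/(1+9+k).
Set (1+k)/(10+k) > 0.79 and solve: k > (0.79·10 − 1)/(1 − 0.79) = 32.857.
The smallest integer exceeding 32.857 is 33, and checking k=33: (34)/(43) = 0.7907 > 0.79.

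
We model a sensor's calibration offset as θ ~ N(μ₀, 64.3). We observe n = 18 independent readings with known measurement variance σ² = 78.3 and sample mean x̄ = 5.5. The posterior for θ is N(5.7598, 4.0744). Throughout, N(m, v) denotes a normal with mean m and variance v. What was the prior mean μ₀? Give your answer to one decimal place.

With known observation variance, the Normal–Normal posterior has precision τ_n = τ₀ + n/σ² and mean μ_n = (τ₀μ₀ + (n/σ²)x̄)/τ_n.
Here τ₀ = 1/64.3 = 0.015552 and τ_data = 18/78.3 = 0.229885, so τ_n = 0.245437.
Rearranging for μ₀: μ₀ = (μ_n·τ_n − τ_data·x̄)/τ₀ = (5.7598·0.245437 − 0.229885·5.5) / 0.015552 = 0.149301/0.015552 ≈ 9.6.

μ₀ = 9.6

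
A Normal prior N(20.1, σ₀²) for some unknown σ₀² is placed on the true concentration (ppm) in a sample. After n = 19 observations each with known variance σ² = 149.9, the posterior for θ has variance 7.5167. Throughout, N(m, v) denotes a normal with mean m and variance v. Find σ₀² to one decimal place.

σ₀² = 159.1

Posterior precision equals prior precision plus data precision: 1/σ_n² = 1/σ₀² + n/σ².
So 1/σ₀² = 1/7.5167 − 19/149.9 = 0.133037 − 0.126751 = 0.006286.
Hence σ₀² = 1/0.006286 ≈ 159.1.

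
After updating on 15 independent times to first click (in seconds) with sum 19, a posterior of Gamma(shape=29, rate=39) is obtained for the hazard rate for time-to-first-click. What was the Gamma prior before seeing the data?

For an exponential likelihood with a Gamma(α, β) prior on the rate, n observations with total T give posterior Gamma(α+n, β+T).
So α = 29 − 15 = 14 and β = 39 − 19 = 20.

Gamma(shape=14, rate=20)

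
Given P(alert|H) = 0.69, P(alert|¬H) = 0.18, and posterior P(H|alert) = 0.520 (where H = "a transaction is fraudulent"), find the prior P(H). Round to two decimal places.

In odds form, posterior odds = prior odds × likelihood ratio, so prior odds = posterior odds ÷ LR.
Posterior odds = 0.520/(1−0.520) = 1.0833. LR = 0.69/0.18 = 3.8333.
Prior odds = 1.0833/3.8333 = 0.2826, so P(H) = 0.2826/(1+0.2826) ≈ 0.22.

P(H) = 0.22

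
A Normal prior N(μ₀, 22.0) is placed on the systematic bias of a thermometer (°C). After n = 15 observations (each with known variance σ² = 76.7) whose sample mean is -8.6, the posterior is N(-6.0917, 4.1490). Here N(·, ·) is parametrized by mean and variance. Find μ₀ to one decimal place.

μ₀ = 4.7

With known observation variance, the Normal–Normal posterior has precision τ_n = τ₀ + n/σ² and mean μ_n = (τ₀μ₀ + (n/σ²)x̄)/τ_n.
Here τ₀ = 1/22.0 = 0.045455 and τ_data = 15/76.7 = 0.195567, so τ_n = 0.241022.
Rearranging for μ₀: μ₀ = (μ_n·τ_n − τ_data·x̄)/τ₀ = (-6.0917·0.241022 − 0.195567·-8.6) / 0.045455 = 0.213642/0.045455 ≈ 4.7.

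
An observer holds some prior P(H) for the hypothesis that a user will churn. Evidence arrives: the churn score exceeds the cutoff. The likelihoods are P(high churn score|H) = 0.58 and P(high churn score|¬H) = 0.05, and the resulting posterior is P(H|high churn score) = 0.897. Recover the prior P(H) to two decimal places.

In odds form, posterior odds = prior odds × likelihood ratio, so prior odds = posterior odds ÷ LR.
Posterior odds = 0.897/(1−0.897) = 8.7087. LR = 0.58/0.05 = 11.6000.
Prior odds = 8.7087/11.6000 = 0.7508, so P(H) = 0.7508/(1+0.7508) ≈ 0.43.

P(H) = 0.43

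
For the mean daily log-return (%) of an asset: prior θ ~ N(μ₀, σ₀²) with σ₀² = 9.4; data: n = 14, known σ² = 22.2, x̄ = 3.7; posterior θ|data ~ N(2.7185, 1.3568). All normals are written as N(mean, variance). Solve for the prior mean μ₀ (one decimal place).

The posterior mean is a precision-weighted average: μ_n = (τ₀μ₀ + τ_data·x̄)/(τ₀+τ_data), with τ₀=1/σ₀² and τ_data=n/σ².
Here τ₀ = 1/9.4 = 0.106383 and τ_data = 14/22.2 = 0.630631, so τ_n = 0.737014.
Rearranging for μ₀: μ₀ = (μ_n·τ_n − τ_data·x̄)/τ₀ = (2.7185·0.737014 − 0.630631·3.7) / 0.106383 = -0.329762/0.106383 ≈ -3.1.

μ₀ = -3.1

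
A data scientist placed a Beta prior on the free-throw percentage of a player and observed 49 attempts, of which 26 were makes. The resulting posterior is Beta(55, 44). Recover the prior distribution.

Beta is conjugate to the binomial likelihood: posterior = Beta(α+s, β+f).
Subtract the data counts: 55−26=29, 44−23=21.

Beta(29, 21)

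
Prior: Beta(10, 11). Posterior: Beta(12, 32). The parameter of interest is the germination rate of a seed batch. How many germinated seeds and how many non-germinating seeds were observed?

Beta is conjugate to the binomial likelihood: posterior = Beta(α+s, β+f).
So s = 12 − 10 = 2 and f = 32 − 11 = 21.

2 germinated seeds and 21 non-germinating seeds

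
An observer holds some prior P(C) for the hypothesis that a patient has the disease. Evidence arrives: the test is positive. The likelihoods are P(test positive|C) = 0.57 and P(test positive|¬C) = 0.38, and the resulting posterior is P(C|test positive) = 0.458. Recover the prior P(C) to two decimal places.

In odds form, posterior odds = prior odds × likelihood ratio, so prior odds = posterior odds ÷ LR.
Posterior odds = 0.458/(1−0.458) = 0.8450. LR = 0.57/0.38 = 1.5000.
Prior odds = 0.8450/1.5000 = 0.5633, so P(C) = 0.5633/(1+0.5633) ≈ 0.36.

P(C) = 0.36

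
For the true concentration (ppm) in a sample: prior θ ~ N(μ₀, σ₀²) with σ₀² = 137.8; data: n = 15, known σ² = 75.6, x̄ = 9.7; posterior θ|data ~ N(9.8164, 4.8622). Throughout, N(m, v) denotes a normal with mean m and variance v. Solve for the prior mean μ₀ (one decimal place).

The posterior mean is a precision-weighted average: μ_n = (τ₀μ₀ + τ_data·x̄)/(τ₀+τ_data), with τ₀=1/σ₀² and τ_data=n/σ².
Here τ₀ = 1/137.8 = 0.007257 and τ_data = 15/75.6 = 0.198413, so τ_n = 0.205670.
Rearranging for μ₀: μ₀ = (μ_n·τ_n − τ_data·x̄)/τ₀ = (9.8164·0.205670 − 0.198413·9.7) / 0.007257 = 0.094333/0.007257 ≈ 13.0.

μ₀ = 13.0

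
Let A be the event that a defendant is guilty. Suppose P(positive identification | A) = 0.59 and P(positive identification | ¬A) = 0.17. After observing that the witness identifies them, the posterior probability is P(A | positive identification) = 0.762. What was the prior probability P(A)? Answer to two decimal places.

Bayes' rule in odds form gives O(A|E) = O(A)·[P(E|A)/P(E|¬A)], hence O(A) = O(A|E)/LR.
Posterior odds = 0.762/(1−0.762) = 3.2017. LR = 0.59/0.17 = 3.4706.
Prior odds = 3.2017/3.4706 = 0.9225, so P(A) = 0.9225/(1+0.9225) ≈ 0.48.

P(A) = 0.48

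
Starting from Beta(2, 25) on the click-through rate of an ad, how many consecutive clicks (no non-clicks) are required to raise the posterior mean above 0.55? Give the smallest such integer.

After k clicks and 0 non-clicks the posterior is Beta(2+k, 25), with mean (2+k)/(2+25+k).
Set (2+k)/(27+k) > 0.55 and solve: k > (0.55·27 − 2)/(1 − 0.55) = 28.556.
The smallest integer exceeding 28.556 is 29.

k = 29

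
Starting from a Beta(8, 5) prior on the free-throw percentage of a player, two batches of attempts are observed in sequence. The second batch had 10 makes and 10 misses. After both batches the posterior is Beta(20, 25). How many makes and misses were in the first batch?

2 makes and 10 misses

Sequential conjugate updates are equivalent to a single update on the pooled data, so total successes = posterior α − prior α and total failures = posterior β − prior β.
Total across both batches: 20−8=12 makes, 25−5=20 misses.
Subtract the second batch: 12−10=2 makes and 20−10=10 misses.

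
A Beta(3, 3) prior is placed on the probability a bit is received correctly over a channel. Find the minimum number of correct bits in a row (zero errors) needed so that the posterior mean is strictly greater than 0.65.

After k correct bits and 0 errors the posterior is Beta(3+k, 3), with mean (3+k)/(3+3+k).
Set (3+k)/(6+k) > 0.65 and solve: k > (0.65·6 − 3)/(1 − 0.65) = 2.571.
The smallest integer exceeding 2.571 is 3, and checking k=3: (6)/(9) = 0.6667 > 0.65.

k = 3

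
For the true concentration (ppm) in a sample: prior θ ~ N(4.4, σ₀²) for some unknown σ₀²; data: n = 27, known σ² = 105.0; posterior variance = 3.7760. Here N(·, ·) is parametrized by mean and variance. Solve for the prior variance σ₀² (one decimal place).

Posterior precision equals prior precision plus data precision: 1/σ_n² = 1/σ₀² + n/σ².
So 1/σ₀² = 1/3.7760 − 27/105.0 = 0.264831 − 0.257143 = 0.007688.
Hence σ₀² = 1/0.007688 ≈ 130.1.

σ₀² = 130.1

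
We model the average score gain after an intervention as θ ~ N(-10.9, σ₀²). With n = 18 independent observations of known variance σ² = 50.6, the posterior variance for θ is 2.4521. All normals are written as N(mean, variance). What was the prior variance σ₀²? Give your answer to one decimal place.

Posterior precision equals prior precision plus data precision: 1/σ_n² = 1/σ₀² + n/σ².
So 1/σ₀² = 1/2.4521 − 18/50.6 = 0.407814 − 0.355731 = 0.052083.
Hence σ₀² = 1/0.052083 ≈ 19.2.

σ₀² = 19.2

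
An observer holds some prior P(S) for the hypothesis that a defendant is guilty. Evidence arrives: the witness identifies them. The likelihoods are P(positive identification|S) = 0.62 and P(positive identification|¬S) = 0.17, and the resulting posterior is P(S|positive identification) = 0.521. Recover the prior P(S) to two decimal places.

P(S) = 0.23

In odds form, posterior odds = prior odds × likelihood ratio, so prior odds = posterior odds ÷ LR.
Posterior odds = 0.521/(1−0.521) = 1.0877. LR = 0.62/0.17 = 3.6471.
Prior odds = 1.0877/3.6471 = 0.2982, so P(S) = 0.2982/(1+0.2982) ≈ 0.23.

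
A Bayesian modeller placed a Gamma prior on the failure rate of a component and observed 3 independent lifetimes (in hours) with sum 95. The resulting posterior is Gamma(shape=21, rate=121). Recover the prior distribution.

Gamma(shape=18, rate=26)

For an exponential likelihood with a Gamma(α, β) prior on the rate, n observations with total T give posterior Gamma(α+n, β+T).
So α = 21 − 3 = 18 and β = 121 − 95 = 26.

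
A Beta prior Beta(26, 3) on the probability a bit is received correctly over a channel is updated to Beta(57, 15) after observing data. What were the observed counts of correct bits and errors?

31 correct bits and 12 errors

Beta is conjugate to the binomial likelihood: posterior = Beta(a+s, b+f).
So s = 57 − 26 = 31 and f = 15 − 3 = 12.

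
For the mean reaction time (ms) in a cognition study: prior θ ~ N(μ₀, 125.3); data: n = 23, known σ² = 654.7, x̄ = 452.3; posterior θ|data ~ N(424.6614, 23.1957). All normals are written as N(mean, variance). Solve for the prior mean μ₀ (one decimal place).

The posterior mean is a precision-weighted average: μ_n = (τ₀μ₀ + τ_data·x̄)/(τ₀+τ_data), with τ₀=1/σ₀² and τ_data=n/σ².
Here τ₀ = 1/125.3 = 0.007981 and τ_data = 23/654.7 = 0.035131, so τ_n = 0.043112.
Rearranging for μ₀: μ₀ = (μ_n·τ_n − τ_data·x̄)/τ₀ = (424.6614·0.043112 − 0.035131·452.3) / 0.007981 = 2.418251/0.007981 ≈ 303.0.

μ₀ = 303.0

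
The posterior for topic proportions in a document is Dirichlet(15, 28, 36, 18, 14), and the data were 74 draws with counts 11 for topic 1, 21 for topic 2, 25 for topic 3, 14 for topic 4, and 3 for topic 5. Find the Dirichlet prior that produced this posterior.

For a Dirichlet(α) prior with multinomial counts c, the posterior is Dirichlet(α + c) componentwise.
Subtract each count from the matching posterior parameter: 15−11=4, 28−21=7, 36−25=11, 18−14=4, 14−3=11.

Dirichlet(4, 7, 11, 4, 11)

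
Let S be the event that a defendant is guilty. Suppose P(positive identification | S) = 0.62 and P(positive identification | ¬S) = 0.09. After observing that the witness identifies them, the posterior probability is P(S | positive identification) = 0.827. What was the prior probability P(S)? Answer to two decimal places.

P(S) = 0.41

Bayes' rule in odds form gives O(S|E) = O(S)·[P(E|S)/P(E|¬S)], hence O(S) = O(S|E)/LR.
Posterior odds = 0.827/(1−0.827) = 4.7803. LR = 0.62/0.09 = 6.8889.
Prior odds = 4.7803/6.8889 = 0.6939, so P(S) = 0.6939/(1+0.6939) ≈ 0.41.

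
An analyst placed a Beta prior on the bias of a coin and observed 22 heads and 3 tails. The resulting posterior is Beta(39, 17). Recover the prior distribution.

Beta(17, 14)

A Beta(α, β) prior with s successes and f failures in binomial data gives a Beta(α+s, β+f) posterior.
Subtract the data counts: 39−22=17, 17−3=14.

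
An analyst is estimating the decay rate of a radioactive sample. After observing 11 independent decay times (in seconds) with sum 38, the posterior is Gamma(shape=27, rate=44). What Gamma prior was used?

Gamma(shape=16, rate=6)

For an exponential likelihood with a Gamma(α, β) prior on the rate, n observations with total T give posterior Gamma(α+n, β+T).
So α = 27 − 11 = 16 and β = 44 − 38 = 6.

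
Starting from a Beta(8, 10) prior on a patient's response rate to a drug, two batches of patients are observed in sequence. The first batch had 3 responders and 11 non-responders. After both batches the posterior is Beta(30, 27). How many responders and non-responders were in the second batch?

Because Beta–binomial updating is additive in the counts, the combined data contributed (α_post−α_prior, β_post−β_prior) successes and failures.
Total across both batches: 30−8=22 responders, 27−10=17 non-responders.
Subtract the first batch: 22−3=19 responders and 17−11=6 non-responders.

19 responders and 6 non-responders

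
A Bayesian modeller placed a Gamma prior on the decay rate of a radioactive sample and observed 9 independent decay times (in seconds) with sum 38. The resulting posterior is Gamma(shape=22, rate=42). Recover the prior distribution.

For an exponential likelihood with a Gamma(α, β) prior on the rate, n observations with total T give posterior Gamma(α+n, β+T).
So α = 22 − 9 = 13 and β = 42 − 38 = 4.

Gamma(shape=13, rate=4)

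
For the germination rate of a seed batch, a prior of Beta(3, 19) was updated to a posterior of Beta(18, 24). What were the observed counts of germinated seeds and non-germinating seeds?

Beta is conjugate to the binomial likelihood: posterior = Beta(a+s, b+f).
So s = 18 − 3 = 15 and f = 24 − 19 = 5.

15 germinated seeds and 5 non-germinating seeds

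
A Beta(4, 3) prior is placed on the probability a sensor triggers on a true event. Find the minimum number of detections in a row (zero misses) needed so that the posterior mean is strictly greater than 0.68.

After k detections and 0 misses the posterior is Beta(4+k, 3), with mean (4+k)/(4+3+k).
Set (4+k)/(7+k) > 0.68 and solve: k > (0.68·7 − 4)/(1 − 0.68) = 2.375.
The smallest integer exceeding 2.375 is 3, and checking k=3: (7)/(10) = 0.7000 > 0.68.

k = 3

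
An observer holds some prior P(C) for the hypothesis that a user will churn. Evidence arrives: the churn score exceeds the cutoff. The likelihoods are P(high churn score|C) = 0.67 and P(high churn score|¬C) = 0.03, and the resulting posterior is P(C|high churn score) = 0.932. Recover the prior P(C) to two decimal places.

Bayes' rule in odds form gives O(C|E) = O(C)·[P(E|C)/P(E|¬C)], hence O(C) = O(C|E)/LR.
Posterior odds = 0.932/(1−0.932) = 13.7059. LR = 0.67/0.03 = 22.3333.
Prior odds = 13.7059/22.3333 = 0.6137, so P(C) = 0.6137/(1+0.6137) ≈ 0.38.

P(C) = 0.38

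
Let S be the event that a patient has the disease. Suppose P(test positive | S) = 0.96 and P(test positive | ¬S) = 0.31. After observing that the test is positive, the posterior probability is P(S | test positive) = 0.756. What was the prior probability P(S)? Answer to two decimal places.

P(S) = 0.50

Bayes' rule in odds form gives O(S|E) = O(S)·[P(E|S)/P(E|¬S)], hence O(S) = O(S|E)/LR.
Posterior odds = 0.756/(1−0.756) = 3.0984. LR = 0.96/0.31 = 3.0968.
Prior odds = 3.0984/3.0968 = 1.0005, so P(S) = 1.0005/(1+1.0005) ≈ 0.50.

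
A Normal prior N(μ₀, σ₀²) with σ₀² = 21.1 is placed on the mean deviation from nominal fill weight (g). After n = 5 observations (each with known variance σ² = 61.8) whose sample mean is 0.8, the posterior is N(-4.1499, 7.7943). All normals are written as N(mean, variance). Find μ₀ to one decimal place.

The posterior mean is a precision-weighted average: μ_n = (τ₀μ₀ + τ_data·x̄)/(τ₀+τ_data), with τ₀=1/σ₀² and τ_data=n/σ².
Here τ₀ = 1/21.1 = 0.047393 and τ_data = 5/61.8 = 0.080906, so τ_n = 0.128299.
Rearranging for μ₀: μ₀ = (μ_n·τ_n − τ_data·x̄)/τ₀ = (-4.1499·0.128299 − 0.080906·0.8) / 0.047393 = -0.597153/0.047393 ≈ -12.6.

μ₀ = -12.6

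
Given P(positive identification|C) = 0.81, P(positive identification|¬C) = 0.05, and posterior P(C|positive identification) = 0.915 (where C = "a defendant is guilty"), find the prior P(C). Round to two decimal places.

Bayes' rule in odds form gives O(C|E) = O(C)·[P(E|C)/P(E|¬C)], hence O(C) = O(C|E)/LR.
Posterior odds = 0.915/(1−0.915) = 10.7647. LR = 0.81/0.05 = 16.2000.
Prior odds = 10.7647/16.2000 = 0.6645, so P(C) = 0.6645/(1+0.6645) ≈ 0.40.

P(C) = 0.40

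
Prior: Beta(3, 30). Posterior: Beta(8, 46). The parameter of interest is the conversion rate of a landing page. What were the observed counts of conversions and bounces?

A Beta(a, b) prior with s successes and f failures in binomial data gives a Beta(a+s, b+f) posterior.
So s = 8 − 3 = 5 and f = 46 − 30 = 16.

5 conversions and 16 bounces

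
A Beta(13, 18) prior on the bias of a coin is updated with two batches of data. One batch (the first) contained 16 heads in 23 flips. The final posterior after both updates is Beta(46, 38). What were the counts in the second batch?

Sequential conjugate updates are equivalent to a single update on the pooled data, so total successes = posterior α − prior α and total failures = posterior β − prior β.
Total across both batches: 46−13=33 heads, 38−18=20 tails.
Subtract the first batch: 33−16=17 heads and 20−7=13 tails.

17 heads and 13 tails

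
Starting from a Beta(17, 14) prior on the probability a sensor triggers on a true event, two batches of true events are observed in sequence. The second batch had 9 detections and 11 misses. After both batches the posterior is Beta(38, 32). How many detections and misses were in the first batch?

12 detections and 7 misses

Because Beta–binomial updating is additive in the counts, the combined data contributed (α_post−α_prior, β_post−β_prior) successes and failures.
Total across both batches: 38−17=21 detections, 32−14=18 misses.
Subtract the second batch: 21−9=12 detections and 18−11=7 misses.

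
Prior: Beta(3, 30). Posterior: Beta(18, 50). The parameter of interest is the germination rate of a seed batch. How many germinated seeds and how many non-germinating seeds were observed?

15 germinated seeds and 20 non-germinating seeds

Under Beta–binomial conjugacy the posterior parameters are (α+s, β+f).
So s = 18 − 3 = 15 and f = 50 − 30 = 20.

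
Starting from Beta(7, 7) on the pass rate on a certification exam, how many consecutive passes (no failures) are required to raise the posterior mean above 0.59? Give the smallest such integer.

After k passes and 0 failures the posterior is Beta(7+k, 7), with mean (7+k)/(7+7+k).
Set (7+k)/(14+k) > 0.59 and solve: k > (0.59·14 − 7)/(1 − 0.59) = 3.073.
The smallest integer exceeding 3.073 is 4, and checking k=4: (11)/(18) = 0.6111 > 0.59.

k = 4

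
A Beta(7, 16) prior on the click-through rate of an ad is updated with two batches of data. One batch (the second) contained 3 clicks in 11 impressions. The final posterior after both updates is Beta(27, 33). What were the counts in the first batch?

Because Beta–binomial updating is additive in the counts, the combined data contributed (α_post−α_prior, β_post−β_prior) successes and failures.
Total across both batches: 27−7=20 clicks, 33−16=17 non-clicks.
Subtract the second batch: 20−3=17 clicks and 17−8=9 non-clicks.

17 clicks and 9 non-clicks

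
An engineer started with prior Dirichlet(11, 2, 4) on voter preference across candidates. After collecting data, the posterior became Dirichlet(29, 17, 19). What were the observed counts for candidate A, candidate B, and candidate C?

counts (18, 15, 15)

For a Dirichlet(α) prior with multinomial counts c, the posterior is Dirichlet(α + c) componentwise.
Counts are posterior − prior componentwise: 29−11=18, 17−2=15, 19−4=15.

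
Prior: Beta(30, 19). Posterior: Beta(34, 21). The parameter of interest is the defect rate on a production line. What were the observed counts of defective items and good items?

4 defective items and 2 good items

Under Beta–binomial conjugacy the posterior parameters are (a+s, b+f).
Match parameters: s=34−30=4, f=21−19=2.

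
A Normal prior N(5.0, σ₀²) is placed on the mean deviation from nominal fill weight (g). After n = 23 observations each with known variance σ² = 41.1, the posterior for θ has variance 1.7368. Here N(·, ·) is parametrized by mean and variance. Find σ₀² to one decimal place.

Posterior precision equals prior precision plus data precision: 1/σ_n² = 1/σ₀² + n/σ².
So 1/σ₀² = 1/1.7368 − 23/41.1 = 0.575772 − 0.559611 = 0.016161.
Hence σ₀² = 1/0.016161 ≈ 61.9.

σ₀² = 61.9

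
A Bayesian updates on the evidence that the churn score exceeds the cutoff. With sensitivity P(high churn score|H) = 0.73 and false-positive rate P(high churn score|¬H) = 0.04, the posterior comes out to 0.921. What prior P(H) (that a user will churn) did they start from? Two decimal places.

P(H) = 0.39

Bayes' rule in odds form gives O(H|E) = O(H)·[P(E|H)/P(E|¬H)], hence O(H) = O(H|E)/LR.
Posterior odds = 0.921/(1−0.921) = 11.6582. LR = 0.73/0.04 = 18.2500.
Prior odds = 11.6582/18.2500 = 0.6388, so P(H) = 0.6388/(1+0.6388) ≈ 0.39.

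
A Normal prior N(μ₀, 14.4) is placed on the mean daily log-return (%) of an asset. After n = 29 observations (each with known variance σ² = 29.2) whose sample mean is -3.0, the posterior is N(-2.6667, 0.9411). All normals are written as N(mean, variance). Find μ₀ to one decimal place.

μ₀ = 2.1

With known observation variance, the Normal–Normal posterior has precision τ_n = τ₀ + n/σ² and mean μ_n = (τ₀μ₀ + (n/σ²)x̄)/τ_n.
Here τ₀ = 1/14.4 = 0.069444 and τ_data = 29/29.2 = 0.993151, so τ_n = 1.062595.
Rearranging for μ₀: μ₀ = (μ_n·τ_n − τ_data·x̄)/τ₀ = (-2.6667·1.062595 − 0.993151·-3.0) / 0.069444 = 0.145831/0.069444 ≈ 2.1.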